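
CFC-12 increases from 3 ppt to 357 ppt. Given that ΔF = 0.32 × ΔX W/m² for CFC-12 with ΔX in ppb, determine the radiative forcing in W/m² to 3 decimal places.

ΔF = 0.113 W/m²

CFC-12: Δ = 357 − 3 = 354 ppt = 0.354 ppb; ΔF = 0.32 × 0.354 = 0.1133 W/m².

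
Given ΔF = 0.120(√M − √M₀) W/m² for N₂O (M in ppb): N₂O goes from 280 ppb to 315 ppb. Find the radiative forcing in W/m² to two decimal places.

ΔF = 0.12 W/m²

N₂O: 0.120 × (√315 − √280) = 0.120 × (17.7482 − 16.7332) = 0.120 × 1.0150 = 0.1218 W/m².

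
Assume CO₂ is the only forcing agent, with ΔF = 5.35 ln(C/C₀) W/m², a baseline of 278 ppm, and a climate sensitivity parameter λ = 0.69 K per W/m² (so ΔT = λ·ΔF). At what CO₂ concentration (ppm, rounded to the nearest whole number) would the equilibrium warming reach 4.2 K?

C ≈ 867 ppm

Required forcing: ΔF = ΔT/λ = 4.2/0.69 = 6.0870 W/m².
Then ln(C/278) = ΔF/5.35 = 6.0870/5.35 = 1.13776.
So C = 278 × e^1.13776 = 278 × 3.11977 = 867.30 ppm.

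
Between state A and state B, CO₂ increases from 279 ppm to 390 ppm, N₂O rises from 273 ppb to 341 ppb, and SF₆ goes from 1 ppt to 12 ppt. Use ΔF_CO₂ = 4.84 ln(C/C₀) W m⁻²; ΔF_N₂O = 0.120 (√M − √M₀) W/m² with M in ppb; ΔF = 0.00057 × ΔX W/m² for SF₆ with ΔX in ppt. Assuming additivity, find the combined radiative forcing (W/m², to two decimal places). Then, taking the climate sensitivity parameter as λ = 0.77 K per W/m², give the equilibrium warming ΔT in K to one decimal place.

CO₂: 4.84 × ln(390/279) = 4.84 × ln(1.39785) = 4.84 × 0.33494 = 1.6211 W/m².
N₂O: 0.120 × (√341 − √273) = 0.120 × (18.4662 − 16.5227) = 0.120 × 1.9435 = 0.2332 W/m².
SF₆: ΔF = 0.00057 × (12 − 1) = 0.00057 × 11 = 0.0063 W/m².
Total ΔF = 1.6211 + 0.2332 + 0.0063 = 1.8606 W/m².
ΔT = λ ΔF = 0.77 × 1.86 = 1.4322 K.

ΔF = 1.86 W/m²; ΔT = 1.4 K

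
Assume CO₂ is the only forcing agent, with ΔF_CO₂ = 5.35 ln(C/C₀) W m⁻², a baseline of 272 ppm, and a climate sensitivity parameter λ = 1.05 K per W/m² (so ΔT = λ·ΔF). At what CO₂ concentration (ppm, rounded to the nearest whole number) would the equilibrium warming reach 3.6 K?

Required forcing: ΔF = ΔT/λ = 3.6/1.05 = 3.4286 W/m².
Then ln(C/272) = ΔF/5.35 = 3.4286/5.35 = 0.64086.
So C = 272 × e^0.64086 = 272 × 1.89811 = 516.29 ppm.

C ≈ 516 ppm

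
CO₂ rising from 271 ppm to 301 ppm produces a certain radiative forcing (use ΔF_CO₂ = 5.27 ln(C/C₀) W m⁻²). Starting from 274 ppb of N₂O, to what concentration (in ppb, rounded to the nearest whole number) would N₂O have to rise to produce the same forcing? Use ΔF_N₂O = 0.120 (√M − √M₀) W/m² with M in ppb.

M ≈ 448 ppb

CO₂ forcing: 5.27 × ln(301/271) = 5.27 × 0.104991 = 0.55330 W/m².
Set 0.120(√M − √274) = 0.55330: √M = 0.55330/0.120 + √274 = 4.6108 + 16.5529 = 21.1637.
M = (21.1637)² = 447.90 ppb.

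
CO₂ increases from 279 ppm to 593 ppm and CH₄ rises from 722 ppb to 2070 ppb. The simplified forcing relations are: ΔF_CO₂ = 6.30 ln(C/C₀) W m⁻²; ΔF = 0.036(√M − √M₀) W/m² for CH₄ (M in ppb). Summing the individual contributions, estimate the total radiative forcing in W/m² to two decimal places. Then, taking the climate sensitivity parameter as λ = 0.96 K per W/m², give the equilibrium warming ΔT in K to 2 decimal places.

CO₂: 6.30 × ln(593/279) = 6.30 × ln(2.12545) = 6.30 × 0.75398 = 4.7501 W/m².
CH₄: 0.036 × (√2070 − √722) = 0.036 × (45.4973 − 26.8701) = 0.036 × 18.6272 = 0.6706 W/m².
Total ΔF = 4.7501 + 0.6706 = 5.4207 W/m².
ΔT = λ ΔF = 0.96 × 5.42 = 5.2032 K.

ΔF = 5.42 W/m²; ΔT = 5.20 K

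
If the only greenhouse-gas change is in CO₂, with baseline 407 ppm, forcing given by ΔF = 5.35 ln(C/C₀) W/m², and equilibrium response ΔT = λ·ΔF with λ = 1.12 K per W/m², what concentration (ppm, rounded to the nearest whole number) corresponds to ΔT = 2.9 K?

Required forcing: ΔF = ΔT/λ = 2.9/1.12 = 2.5893 W/m².
Then ln(C/407) = ΔF/5.35 = 2.5893/5.35 = 0.48398.
So C = 407 × e^0.48398 = 407 × 1.62252 = 660.37 ppm.

C ≈ 660 ppm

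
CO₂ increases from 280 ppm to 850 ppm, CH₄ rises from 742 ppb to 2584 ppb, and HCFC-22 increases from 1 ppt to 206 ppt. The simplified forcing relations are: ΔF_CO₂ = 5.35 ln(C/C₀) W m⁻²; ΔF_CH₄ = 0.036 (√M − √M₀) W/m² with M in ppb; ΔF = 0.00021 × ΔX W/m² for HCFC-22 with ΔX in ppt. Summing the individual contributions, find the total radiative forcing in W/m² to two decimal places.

ΔF = 6.83 W/m²

CO₂: 5.35 × ln(850/280) = 5.35 × ln(3.03571) = 5.35 × 1.11045 = 5.9409 W/m².
CH₄: 0.036 × (√2584 − √742) = 0.036 × (50.8331 − 27.2397) = 0.036 × 23.5934 = 0.8494 W/m².
HCFC-22: ΔF = 0.00021 × (206 − 1) = 0.00021 × 205 = 0.0431 W/m².
Total ΔF = 5.9409 + 0.8494 + 0.0431 = 6.8334 W/m².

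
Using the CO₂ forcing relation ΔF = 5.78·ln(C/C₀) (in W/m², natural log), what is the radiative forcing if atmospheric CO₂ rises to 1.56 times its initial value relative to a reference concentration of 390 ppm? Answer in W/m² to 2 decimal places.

ΔF = 2.57 W/m²

ΔF = 5.78 × ln(1.56) = 5.78 × 0.44469 = 2.5703 W/m².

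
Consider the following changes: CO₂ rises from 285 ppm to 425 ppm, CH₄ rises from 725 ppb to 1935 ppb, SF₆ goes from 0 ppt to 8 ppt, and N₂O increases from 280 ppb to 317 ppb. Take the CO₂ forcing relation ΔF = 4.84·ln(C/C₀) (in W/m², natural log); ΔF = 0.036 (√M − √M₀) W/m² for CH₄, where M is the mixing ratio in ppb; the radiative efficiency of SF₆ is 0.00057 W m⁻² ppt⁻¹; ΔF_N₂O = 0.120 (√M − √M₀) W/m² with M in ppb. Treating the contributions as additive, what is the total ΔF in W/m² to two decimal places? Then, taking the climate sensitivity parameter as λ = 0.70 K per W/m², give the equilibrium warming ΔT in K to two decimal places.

CO₂: 4.84 × ln(425/285) = 4.84 × ln(1.49123) = 4.84 × 0.39960 = 1.9341 W/m².
CH₄: 0.036 × (√1935 − √725) = 0.036 × (43.9886 − 26.9258) = 0.036 × 17.0628 = 0.6143 W/m².
SF₆: ΔF = 0.00057 × (8 − 0) = 0.00057 × 8 = 0.0046 W/m².
N₂O: 0.120 × (√317 − √280) = 0.120 × (17.8045 − 16.7332) = 0.120 × 1.0713 = 0.1286 W/m².
Total ΔF = 1.9341 + 0.6143 + 0.0046 + 0.1286 = 2.6816 W/m².
ΔT = λ ΔF = 0.70 × 2.68 = 1.8760 K.

ΔF = 2.68 W/m²; ΔT = 1.88 K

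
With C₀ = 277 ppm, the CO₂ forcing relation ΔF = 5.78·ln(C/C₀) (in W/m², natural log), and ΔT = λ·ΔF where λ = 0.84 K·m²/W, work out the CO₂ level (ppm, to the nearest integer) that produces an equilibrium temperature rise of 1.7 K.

Required forcing: ΔF = ΔT/λ = 1.7/0.84 = 2.0238 W/m².
Then ln(C/277) = ΔF/5.78 = 2.0238/5.78 = 0.35014.
So C = 277 × e^0.35014 = 277 × 1.41927 = 393.14 ppm.

C ≈ 393 ppm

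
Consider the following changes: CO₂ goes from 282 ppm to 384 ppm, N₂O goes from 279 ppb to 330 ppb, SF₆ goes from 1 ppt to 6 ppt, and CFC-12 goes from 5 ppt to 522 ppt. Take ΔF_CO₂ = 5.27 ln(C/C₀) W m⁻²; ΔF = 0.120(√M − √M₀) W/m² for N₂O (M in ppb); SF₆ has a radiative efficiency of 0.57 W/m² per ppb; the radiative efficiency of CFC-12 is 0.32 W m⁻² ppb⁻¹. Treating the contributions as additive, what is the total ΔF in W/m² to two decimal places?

ΔF = 1.97 W/m²

CO₂: 5.27 × ln(384/282) = 5.27 × ln(1.36170) = 5.27 × 0.30873 = 1.6270 W/m².
N₂O: 0.120 × (√330 − √279) = 0.120 × (18.1659 − 16.7033) = 0.120 × 1.4626 = 0.1755 W/m².
SF₆: Δ = 6 − 1 = 5 ppt = 0.005 ppb; ΔF = 0.57 × 0.005 = 0.0029 W/m².
CFC-12: Δ = 522 − 5 = 517 ppt = 0.517 ppb; ΔF = 0.32 × 0.517 = 0.1654 W/m².
Total ΔF = 1.6270 + 0.1755 + 0.0029 + 0.1654 = 1.9708 W/m².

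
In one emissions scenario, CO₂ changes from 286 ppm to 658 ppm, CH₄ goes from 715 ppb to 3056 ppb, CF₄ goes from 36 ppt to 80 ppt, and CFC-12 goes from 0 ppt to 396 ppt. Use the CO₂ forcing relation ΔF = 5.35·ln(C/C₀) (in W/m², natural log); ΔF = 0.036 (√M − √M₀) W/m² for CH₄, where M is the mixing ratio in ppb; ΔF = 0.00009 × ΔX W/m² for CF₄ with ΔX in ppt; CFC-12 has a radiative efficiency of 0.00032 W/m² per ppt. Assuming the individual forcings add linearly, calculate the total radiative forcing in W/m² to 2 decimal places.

ΔF = 5.62 W/m²

CO₂: 5.35 × ln(658/286) = 5.35 × ln(2.30070) = 5.35 × 0.83321 = 4.4577 W/m².
CH₄: 0.036 × (√3056 − √715) = 0.036 × (55.2811 − 26.7395) = 0.036 × 28.5416 = 1.0275 W/m².
CF₄: ΔF = 0.00009 × (80 − 36) = 0.00009 × 44 = 0.0040 W/m².
CFC-12: ΔF = 0.00032 × (396 − 0) = 0.00032 × 396 = 0.1267 W/m².
Total ΔF = 4.4577 + 1.0275 + 0.0040 + 0.1267 = 5.6159 W/m².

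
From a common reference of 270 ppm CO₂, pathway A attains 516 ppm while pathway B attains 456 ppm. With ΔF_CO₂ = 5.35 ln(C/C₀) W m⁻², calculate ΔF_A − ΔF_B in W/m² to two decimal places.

ΔF_A = 5.35 ln(516/270) = 5.35 × 0.64768 = 3.4651 W/m².
ΔF_B = 5.35 ln(456/270) = 5.35 × 0.52407 = 2.8038 W/m².
Difference: 3.4651 − 2.8038 = 0.6613 W/m².
(Equivalently, ΔF_A − ΔF_B = 5.35 ln(516/456) = 5.35 × 0.12361 = 0.6613 W/m².)

ΔF_A − ΔF_B = 0.66 W/m²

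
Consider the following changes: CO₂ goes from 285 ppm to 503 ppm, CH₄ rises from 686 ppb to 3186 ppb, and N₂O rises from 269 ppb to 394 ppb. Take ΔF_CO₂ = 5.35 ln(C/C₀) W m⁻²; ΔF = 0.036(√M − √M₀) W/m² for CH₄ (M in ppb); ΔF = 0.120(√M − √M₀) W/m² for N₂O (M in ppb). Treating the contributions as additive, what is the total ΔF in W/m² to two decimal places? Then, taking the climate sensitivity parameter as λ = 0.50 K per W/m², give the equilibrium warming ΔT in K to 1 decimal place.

CO₂: 5.35 × ln(503/285) = 5.35 × ln(1.76491) = 5.35 × 0.56810 = 3.0393 W/m².
CH₄: 0.036 × (√3186 − √686) = 0.036 × (56.4447 − 26.1916) = 0.036 × 30.2531 = 1.0891 W/m².
N₂O: 0.120 × (√394 − √269) = 0.120 × (19.8494 − 16.4012) = 0.120 × 3.4482 = 0.4138 W/m².
Total ΔF = 3.0393 + 1.0891 + 0.4138 = 4.5422 W/m².
ΔT = λ ΔF = 0.50 × 4.54 = 2.2700 K.

ΔF = 4.54 W/m²; ΔT = 2.3 K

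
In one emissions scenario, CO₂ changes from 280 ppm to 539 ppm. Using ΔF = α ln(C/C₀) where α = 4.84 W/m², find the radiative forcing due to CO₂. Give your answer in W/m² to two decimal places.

CO₂: 4.84 × ln(539/280) = 4.84 × ln(1.92500) = 4.84 × 0.65493 = 3.1699 W/m².

ΔF = 3.17 W/m²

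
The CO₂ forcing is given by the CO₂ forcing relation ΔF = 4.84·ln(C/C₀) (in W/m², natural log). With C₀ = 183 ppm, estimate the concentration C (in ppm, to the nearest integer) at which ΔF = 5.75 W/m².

Set 4.84 ln(C/183) = 5.75, so ln(C/183) = 5.75/4.84 = 1.18802.
Then C/183 = e^1.18802 = 3.28058, giving C = 183 × 3.28058 = 600.35 ppm.

C ≈ 600 ppm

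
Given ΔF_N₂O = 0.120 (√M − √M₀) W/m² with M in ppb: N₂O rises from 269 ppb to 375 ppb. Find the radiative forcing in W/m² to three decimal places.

N₂O: 0.120 × (√375 − √269) = 0.120 × (19.3649 − 16.4012) = 0.120 × 2.9637 = 0.3556 W/m².

ΔF = 0.356 W/m²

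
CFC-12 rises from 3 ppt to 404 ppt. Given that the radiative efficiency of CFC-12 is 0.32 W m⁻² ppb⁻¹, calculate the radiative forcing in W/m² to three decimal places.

CFC-12: Δ = 404 − 3 = 401 ppt = 0.401 ppb; ΔF = 0.32 × 0.401 = 0.1283 W/m².

ΔF = 0.128 W/m²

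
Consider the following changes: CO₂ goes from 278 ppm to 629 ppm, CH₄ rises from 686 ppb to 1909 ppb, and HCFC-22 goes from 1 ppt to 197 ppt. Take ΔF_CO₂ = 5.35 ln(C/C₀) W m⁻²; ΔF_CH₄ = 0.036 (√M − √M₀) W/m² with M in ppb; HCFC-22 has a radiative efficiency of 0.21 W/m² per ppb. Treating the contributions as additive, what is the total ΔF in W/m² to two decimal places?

ΔF = 5.04 W/m²

CO₂: 5.35 × ln(629/278) = 5.35 × ln(2.26259) = 5.35 × 0.81651 = 4.3683 W/m².
CH₄: 0.036 × (√1909 − √686) = 0.036 × (43.6921 − 26.1916) = 0.036 × 17.5005 = 0.6300 W/m².
HCFC-22: Δ = 197 − 1 = 196 ppt = 0.196 ppb; ΔF = 0.21 × 0.196 = 0.0412 W/m².
Total ΔF = 4.3683 + 0.6300 + 0.0412 = 5.0395 W/m².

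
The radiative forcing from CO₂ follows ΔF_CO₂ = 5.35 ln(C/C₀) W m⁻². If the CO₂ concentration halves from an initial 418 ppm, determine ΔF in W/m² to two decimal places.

ΔF = -3.71 W/m²

ΔF = 5.35 × ln(0.5) = 5.35 × -0.69315 = -3.7084 W/m².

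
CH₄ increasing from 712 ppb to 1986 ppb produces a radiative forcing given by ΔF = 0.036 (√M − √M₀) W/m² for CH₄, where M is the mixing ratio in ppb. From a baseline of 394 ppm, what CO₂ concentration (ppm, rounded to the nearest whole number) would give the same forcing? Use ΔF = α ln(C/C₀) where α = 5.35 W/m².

C ≈ 444 ppm

CH₄ forcing: 0.036 × (√1986 − √712) = 0.036 × (44.5646 − 26.6833) = 0.036 × 17.8813 = 0.64373 W/m².
Set 5.35 ln(C/394) = 0.64373: ln(C/394) = 0.64373/5.35 = 0.12032, so C = 394 × e^0.12032 = 394 × 1.12786 = 444.38 ppm.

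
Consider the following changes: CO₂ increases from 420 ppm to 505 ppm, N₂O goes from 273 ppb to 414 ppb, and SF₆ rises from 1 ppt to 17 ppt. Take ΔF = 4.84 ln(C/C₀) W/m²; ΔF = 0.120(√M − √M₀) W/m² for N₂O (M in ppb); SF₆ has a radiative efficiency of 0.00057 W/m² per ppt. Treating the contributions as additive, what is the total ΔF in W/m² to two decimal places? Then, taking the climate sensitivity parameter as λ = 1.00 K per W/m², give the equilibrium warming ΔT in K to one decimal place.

CO₂: 4.84 × ln(505/420) = 4.84 × ln(1.20238) = 4.84 × 0.18430 = 0.8920 W/m².
N₂O: 0.120 × (√414 − √273) = 0.120 × (20.3470 − 16.5227) = 0.120 × 3.8243 = 0.4589 W/m².
SF₆: ΔF = 0.00057 × (17 − 1) = 0.00057 × 16 = 0.0091 W/m².
Total ΔF = 0.8920 + 0.4589 + 0.0091 = 1.3600 W/m².
ΔT = λ ΔF = 1.00 × 1.36 = 1.3600 K.

ΔF = 1.36 W/m²; ΔT = 1.4 K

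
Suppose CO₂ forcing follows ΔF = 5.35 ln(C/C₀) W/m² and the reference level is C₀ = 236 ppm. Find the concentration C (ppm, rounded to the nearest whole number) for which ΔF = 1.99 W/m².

C ≈ 342 ppm

Set 5.35 ln(C/236) = 1.99, so ln(C/236) = 1.99/5.35 = 0.37196.
Then C/236 = e^0.37196 = 1.45057, giving C = 236 × 1.45057 = 342.33 ppm.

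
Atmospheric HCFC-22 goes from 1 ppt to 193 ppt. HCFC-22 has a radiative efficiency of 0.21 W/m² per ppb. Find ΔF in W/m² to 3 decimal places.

HCFC-22: Δ = 193 − 1 = 192 ppt = 0.192 ppb; ΔF = 0.21 × 0.192 = 0.0403 W/m².

ΔF = 0.040 W/m²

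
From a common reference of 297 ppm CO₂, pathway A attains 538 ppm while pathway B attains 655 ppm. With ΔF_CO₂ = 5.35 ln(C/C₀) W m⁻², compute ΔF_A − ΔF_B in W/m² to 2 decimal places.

ΔF_A − ΔF_B = -1.05 W/m²

ΔF_A = 5.35 ln(538/297) = 5.35 × 0.59413 = 3.1786 W/m².
ΔF_B = 5.35 ln(655/297) = 5.35 × 0.79090 = 4.2313 W/m².
Difference: 3.1786 − 4.2313 = -1.0527 W/m².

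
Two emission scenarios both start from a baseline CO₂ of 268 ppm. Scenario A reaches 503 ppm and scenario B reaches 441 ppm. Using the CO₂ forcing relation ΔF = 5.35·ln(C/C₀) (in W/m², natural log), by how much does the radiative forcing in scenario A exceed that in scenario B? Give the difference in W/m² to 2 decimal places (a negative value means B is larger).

ΔF_A − ΔF_B = 0.70 W/m²

ΔF_A = 5.35 ln(503/268) = 5.35 × 0.62960 = 3.3684 W/m².
ΔF_B = 5.35 ln(441/268) = 5.35 × 0.49806 = 2.6646 W/m².
Difference: 3.3684 − 2.6646 = 0.7038 W/m².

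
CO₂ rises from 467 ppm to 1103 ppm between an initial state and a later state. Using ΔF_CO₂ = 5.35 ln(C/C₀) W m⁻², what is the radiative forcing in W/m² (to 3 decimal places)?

CO₂: 5.35 × ln(1103/467) = 5.35 × ln(2.36188) = 5.35 × 0.85946 = 4.5981 W/m².

ΔF = 4.598 W/m²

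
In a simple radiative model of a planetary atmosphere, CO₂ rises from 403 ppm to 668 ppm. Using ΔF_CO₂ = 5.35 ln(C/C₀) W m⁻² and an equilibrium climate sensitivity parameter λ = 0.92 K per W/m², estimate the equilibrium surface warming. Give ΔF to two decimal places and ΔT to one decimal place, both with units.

ΔF = 2.70 W/m²; ΔT = 2.5 K

CO₂: 5.35 × ln(668/403) = 5.35 × ln(1.65757) = 5.35 × 0.50535 = 2.7036 W/m².
ΔT = λ ΔF = 0.92 × 2.70 = 2.4840 K.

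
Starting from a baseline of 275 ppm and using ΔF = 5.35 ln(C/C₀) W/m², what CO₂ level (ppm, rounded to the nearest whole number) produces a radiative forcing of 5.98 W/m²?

C ≈ 841 ppm

Set 5.35 ln(C/275) = 5.98, so ln(C/275) = 5.98/5.35 = 1.11776.
Then C/275 = e^1.11776 = 3.05800, giving C = 275 × 3.05800 = 840.95 ppm.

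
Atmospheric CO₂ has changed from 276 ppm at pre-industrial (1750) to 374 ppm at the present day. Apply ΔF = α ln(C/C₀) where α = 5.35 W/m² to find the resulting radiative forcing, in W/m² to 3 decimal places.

ΔF = 1.626 W/m²

CO₂ absorption bands are partially saturated, so forcing scales with the logarithm of the concentration ratio.
CO₂: 5.35 × ln(374/276) = 5.35 × ln(1.35507) = 5.35 × 0.30385 = 1.6256 W/m².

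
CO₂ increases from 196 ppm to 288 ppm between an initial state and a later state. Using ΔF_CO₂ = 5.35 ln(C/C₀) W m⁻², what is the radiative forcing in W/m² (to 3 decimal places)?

CO₂: 5.35 × ln(288/196) = 5.35 × ln(1.46939) = 5.35 × 0.38485 = 2.0589 W/m².

ΔF = 2.059 W/m²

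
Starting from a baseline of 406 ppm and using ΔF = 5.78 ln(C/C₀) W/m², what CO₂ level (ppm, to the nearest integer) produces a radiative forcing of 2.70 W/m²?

Set 5.78 ln(C/406) = 2.70, so ln(C/406) = 2.70/5.78 = 0.46713.
Then C/406 = e^0.46713 = 1.59541, giving C = 406 × 1.59541 = 647.74 ppm.

C ≈ 648 ppm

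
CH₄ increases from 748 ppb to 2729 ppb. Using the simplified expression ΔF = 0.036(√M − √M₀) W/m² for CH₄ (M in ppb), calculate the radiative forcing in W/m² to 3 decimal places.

CH₄: 0.036 × (√2729 − √748) = 0.036 × (52.2398 − 27.3496) = 0.036 × 24.8902 = 0.8960 W/m².

ΔF = 0.896 W/m²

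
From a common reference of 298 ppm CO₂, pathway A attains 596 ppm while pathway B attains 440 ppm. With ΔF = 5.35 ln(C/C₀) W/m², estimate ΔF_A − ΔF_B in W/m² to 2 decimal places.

ΔF_A − ΔF_B = 1.62 W/m²

ΔF_A = 5.35 ln(596/298) = 5.35 × 0.69315 = 3.7084 W/m².
ΔF_B = 5.35 ln(440/298) = 5.35 × 0.38968 = 2.0848 W/m².
Difference: 3.7084 − 2.0848 = 1.6236 W/m².
(Equivalently, ΔF_A − ΔF_B = 5.35 ln(596/440) = 5.35 × 0.30347 = 1.6236 W/m².)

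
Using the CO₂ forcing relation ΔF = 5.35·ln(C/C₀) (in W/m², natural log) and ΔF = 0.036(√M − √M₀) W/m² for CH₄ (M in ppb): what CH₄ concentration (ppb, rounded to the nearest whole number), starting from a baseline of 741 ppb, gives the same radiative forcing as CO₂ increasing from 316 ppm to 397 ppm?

CO₂ forcing: 5.35 × ln(397/316) = 5.35 × 0.228194 = 1.22084 W/m².
Set 0.036(√M − √741) = 1.22084: √M = 1.22084/0.036 + √741 = 33.9122 + 27.2213 = 61.1335.
M = (61.1335)² = 3737.30 ppb.

M ≈ 3737 ppb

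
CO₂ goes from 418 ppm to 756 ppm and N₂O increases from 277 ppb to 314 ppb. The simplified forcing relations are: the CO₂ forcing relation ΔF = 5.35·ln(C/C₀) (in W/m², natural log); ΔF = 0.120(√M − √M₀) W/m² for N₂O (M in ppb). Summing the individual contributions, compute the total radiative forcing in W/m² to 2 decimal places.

ΔF = 3.30 W/m²

CO₂: 5.35 × ln(756/418) = 5.35 × ln(1.80861) = 5.35 × 0.59256 = 3.1702 W/m².
N₂O: 0.120 × (√314 − √277) = 0.120 × (17.7200 − 16.6433) = 0.120 × 1.0767 = 0.1292 W/m².
Total ΔF = 3.1702 + 0.1292 = 3.2994 W/m².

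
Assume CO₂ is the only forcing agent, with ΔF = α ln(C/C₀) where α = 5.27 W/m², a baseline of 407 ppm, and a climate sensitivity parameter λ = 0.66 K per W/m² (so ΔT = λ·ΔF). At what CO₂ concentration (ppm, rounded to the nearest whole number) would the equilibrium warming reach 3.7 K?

Required forcing: ΔF = ΔT/λ = 3.7/0.66 = 5.6061 W/m².
Then ln(C/407) = ΔF/5.27 = 5.6061/5.27 = 1.06378.
So C = 407 × e^1.06378 = 407 × 2.89730 = 1179.20 ppm.

C ≈ 1179 ppm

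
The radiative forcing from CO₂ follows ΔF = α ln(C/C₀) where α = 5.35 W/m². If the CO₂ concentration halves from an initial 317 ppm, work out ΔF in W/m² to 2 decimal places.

Because the forcing depends only on the ratio C/C₀, the initial concentration does not enter.
ΔF = 5.35 × ln(0.5) = 5.35 × -0.69315 = -3.7084 W/m².

ΔF = -3.71 W/m²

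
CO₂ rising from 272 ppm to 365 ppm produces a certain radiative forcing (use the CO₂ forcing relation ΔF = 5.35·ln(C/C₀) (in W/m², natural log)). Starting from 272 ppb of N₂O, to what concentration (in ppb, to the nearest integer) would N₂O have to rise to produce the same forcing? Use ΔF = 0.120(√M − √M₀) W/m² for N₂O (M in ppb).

M ≈ 876 ppb

CO₂ forcing: 5.35 × ln(365/272) = 5.35 × 0.294095 = 1.57341 W/m².
Set 0.120(√M − √272) = 1.57341: √M = 1.57341/0.120 + √272 = 13.1118 + 16.4924 = 29.6042.
M = (29.6042)² = 876.41 ppb.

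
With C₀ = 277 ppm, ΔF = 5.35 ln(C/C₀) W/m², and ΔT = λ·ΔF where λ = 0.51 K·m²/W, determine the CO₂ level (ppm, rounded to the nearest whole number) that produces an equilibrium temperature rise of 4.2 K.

C ≈ 1291 ppm

Required forcing: ΔF = ΔT/λ = 4.2/0.51 = 8.2353 W/m².
Then ln(C/277) = ΔF/5.35 = 8.2353/5.35 = 1.53931.
So C = 277 × e^1.53931 = 277 × 4.66137 = 1291.20 ppm.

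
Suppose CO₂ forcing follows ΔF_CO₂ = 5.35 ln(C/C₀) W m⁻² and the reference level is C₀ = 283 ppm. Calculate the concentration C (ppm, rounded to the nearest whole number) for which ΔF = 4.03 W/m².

C ≈ 601 ppm

Set 5.35 ln(C/283) = 4.03, so ln(C/283) = 4.03/5.35 = 0.75327.
Then C/283 = e^0.75327 = 2.12393, giving C = 283 × 2.12393 = 601.07 ppm.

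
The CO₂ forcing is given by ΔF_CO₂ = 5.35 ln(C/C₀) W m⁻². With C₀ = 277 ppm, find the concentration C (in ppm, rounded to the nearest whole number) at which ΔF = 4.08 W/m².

C ≈ 594 ppm

Set 5.35 ln(C/277) = 4.08, so ln(C/277) = 4.08/5.35 = 0.76262.
Then C/277 = e^0.76262 = 2.14389, giving C = 277 × 2.14389 = 593.86 ppm.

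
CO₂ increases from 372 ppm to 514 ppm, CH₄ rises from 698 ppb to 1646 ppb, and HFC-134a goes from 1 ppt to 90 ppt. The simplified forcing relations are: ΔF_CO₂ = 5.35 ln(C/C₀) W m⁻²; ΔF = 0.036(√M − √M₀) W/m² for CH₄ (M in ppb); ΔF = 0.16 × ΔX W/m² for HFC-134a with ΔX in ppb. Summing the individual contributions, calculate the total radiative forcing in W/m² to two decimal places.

ΔF = 2.25 W/m²

CO₂: 5.35 × ln(514/372) = 5.35 × ln(1.38172) = 5.35 × 0.32333 = 1.7298 W/m².
CH₄: 0.036 × (√1646 − √698) = 0.036 × (40.5709 − 26.4197) = 0.036 × 14.1512 = 0.5094 W/m².
HFC-134a: Δ = 90 − 1 = 89 ppt = 0.089 ppb; ΔF = 0.16 × 0.089 = 0.0142 W/m².
Total ΔF = 1.7298 + 0.5094 + 0.0142 = 2.2534 W/m².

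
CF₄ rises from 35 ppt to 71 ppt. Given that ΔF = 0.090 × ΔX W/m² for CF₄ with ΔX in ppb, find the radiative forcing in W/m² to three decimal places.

ΔF = 0.003 W/m²

CF₄: Δ = 71 − 35 = 36 ppt = 0.036 ppb; ΔF = 0.090 × 0.036 = 0.0032 W/m².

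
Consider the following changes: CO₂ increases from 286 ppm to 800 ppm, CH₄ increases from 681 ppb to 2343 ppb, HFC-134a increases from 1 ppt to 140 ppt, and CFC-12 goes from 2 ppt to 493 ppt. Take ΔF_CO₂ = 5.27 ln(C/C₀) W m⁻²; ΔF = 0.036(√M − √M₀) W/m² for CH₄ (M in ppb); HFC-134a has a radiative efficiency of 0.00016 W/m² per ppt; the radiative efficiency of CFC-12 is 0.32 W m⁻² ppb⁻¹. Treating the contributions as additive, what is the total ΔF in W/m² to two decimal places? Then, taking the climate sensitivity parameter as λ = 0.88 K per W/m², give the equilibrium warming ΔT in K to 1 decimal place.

CO₂: 5.27 × ln(800/286) = 5.27 × ln(2.79720) = 5.27 × 1.02862 = 5.4208 W/m².
CH₄: 0.036 × (√2343 − √681) = 0.036 × (48.4045 − 26.0960) = 0.036 × 22.3085 = 0.8031 W/m².
HFC-134a: ΔF = 0.00016 × (140 − 1) = 0.00016 × 139 = 0.0222 W/m².
CFC-12: Δ = 493 − 2 = 491 ppt = 0.491 ppb; ΔF = 0.32 × 0.491 = 0.1571 W/m².
Total ΔF = 5.4208 + 0.8031 + 0.0222 + 0.1571 = 6.4032 W/m².
ΔT = λ ΔF = 0.88 × 6.40 = 5.6320 K.

ΔF = 6.40 W/m²; ΔT = 5.6 K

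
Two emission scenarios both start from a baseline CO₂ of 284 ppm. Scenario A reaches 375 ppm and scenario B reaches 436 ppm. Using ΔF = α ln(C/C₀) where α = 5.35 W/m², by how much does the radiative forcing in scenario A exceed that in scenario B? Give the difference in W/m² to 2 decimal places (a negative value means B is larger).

ΔF_A − ΔF_B = -0.81 W/m²

ΔF_A = 5.35 ln(375/284) = 5.35 × 0.27795 = 1.4870 W/m².
ΔF_B = 5.35 ln(436/284) = 5.35 × 0.42867 = 2.2934 W/m².
Difference: 1.4870 − 2.2934 = -0.8064 W/m².
(Equivalently, ΔF_A − ΔF_B = 5.35 ln(375/436) = 5.35 × -0.15072 = -0.8064 W/m².)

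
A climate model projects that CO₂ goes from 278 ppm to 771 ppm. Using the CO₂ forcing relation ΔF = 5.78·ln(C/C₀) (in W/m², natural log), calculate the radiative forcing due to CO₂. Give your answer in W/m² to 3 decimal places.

CO₂ absorption bands are partially saturated, so forcing scales with the logarithm of the concentration ratio.
CO₂: 5.78 × ln(771/278) = 5.78 × ln(2.77338) = 5.78 × 1.02007 = 5.8960 W/m².

ΔF = 5.896 W/m²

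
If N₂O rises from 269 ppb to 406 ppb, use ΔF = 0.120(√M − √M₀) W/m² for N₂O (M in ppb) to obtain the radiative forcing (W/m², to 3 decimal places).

ΔF = 0.450 W/m²

N₂O: 0.120 × (√406 − √269) = 0.120 × (20.1494 − 16.4012) = 0.120 × 3.7482 = 0.4498 W/m².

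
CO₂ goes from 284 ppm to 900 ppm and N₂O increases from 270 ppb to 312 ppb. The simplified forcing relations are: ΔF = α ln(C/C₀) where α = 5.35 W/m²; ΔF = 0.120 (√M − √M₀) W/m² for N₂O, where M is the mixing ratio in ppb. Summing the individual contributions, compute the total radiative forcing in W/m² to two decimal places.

ΔF = 6.32 W/m²

CO₂: 5.35 × ln(900/284) = 5.35 × ln(3.16901) = 5.35 × 1.15342 = 6.1708 W/m².
N₂O: 0.120 × (√312 − √270) = 0.120 × (17.6635 − 16.4317) = 0.120 × 1.2318 = 0.1478 W/m².
Total ΔF = 6.1708 + 0.1478 = 6.3186 W/m².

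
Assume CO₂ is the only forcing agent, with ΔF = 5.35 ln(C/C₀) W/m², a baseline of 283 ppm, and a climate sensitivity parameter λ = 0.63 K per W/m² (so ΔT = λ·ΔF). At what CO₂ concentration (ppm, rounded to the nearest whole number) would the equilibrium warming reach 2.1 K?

C ≈ 528 ppm

Required forcing: ΔF = ΔT/λ = 2.1/0.63 = 3.3333 W/m².
Then ln(C/283) = ΔF/5.35 = 3.3333/5.35 = 0.62305.
So C = 283 × e^0.62305 = 283 × 1.86461 = 527.68 ppm.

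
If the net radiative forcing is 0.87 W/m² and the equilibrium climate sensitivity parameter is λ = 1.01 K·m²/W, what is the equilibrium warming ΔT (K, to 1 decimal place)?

ΔT = 0.9 K

ΔT = λ ΔF = 1.01 × 0.87 = 0.8787 K.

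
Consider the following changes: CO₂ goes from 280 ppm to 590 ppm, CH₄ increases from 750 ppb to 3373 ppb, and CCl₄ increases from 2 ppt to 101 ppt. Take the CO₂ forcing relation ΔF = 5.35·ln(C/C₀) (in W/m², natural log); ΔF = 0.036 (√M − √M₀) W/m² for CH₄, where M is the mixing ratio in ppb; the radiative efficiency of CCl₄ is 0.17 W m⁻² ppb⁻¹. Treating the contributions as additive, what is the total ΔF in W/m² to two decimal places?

ΔF = 5.11 W/m²

CO₂: 5.35 × ln(590/280) = 5.35 × ln(2.10714) = 5.35 × 0.74533 = 3.9875 W/m².
CH₄: 0.036 × (√3373 − √750) = 0.036 × (58.0775 − 27.3861) = 0.036 × 30.6914 = 1.1049 W/m².
CCl₄: Δ = 101 − 2 = 99 ppt = 0.099 ppb; ΔF = 0.17 × 0.099 = 0.0168 W/m².
Total ΔF = 3.9875 + 1.1049 + 0.0168 = 5.1092 W/m².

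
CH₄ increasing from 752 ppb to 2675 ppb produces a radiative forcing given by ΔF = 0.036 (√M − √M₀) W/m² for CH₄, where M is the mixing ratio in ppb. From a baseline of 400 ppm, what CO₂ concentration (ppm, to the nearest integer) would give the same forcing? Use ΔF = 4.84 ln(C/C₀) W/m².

C ≈ 479 ppm

CH₄ forcing: 0.036 × (√2675 − √752) = 0.036 × (51.7204 − 27.4226) = 0.036 × 24.2978 = 0.87472 W/m².
Set 4.84 ln(C/400) = 0.87472: ln(C/400) = 0.87472/4.84 = 0.18073, so C = 400 × e^0.18073 = 400 × 1.19809 = 479.24 ppm.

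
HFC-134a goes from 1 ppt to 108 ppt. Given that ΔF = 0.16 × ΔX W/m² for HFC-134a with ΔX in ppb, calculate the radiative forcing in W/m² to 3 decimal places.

ΔF = 0.017 W/m²

HFC-134a: Δ = 108 − 1 = 107 ppt = 0.107 ppb; ΔF = 0.16 × 0.107 = 0.0171 W/m².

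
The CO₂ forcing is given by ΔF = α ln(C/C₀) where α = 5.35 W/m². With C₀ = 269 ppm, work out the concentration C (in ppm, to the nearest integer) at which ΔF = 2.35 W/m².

C ≈ 417 ppm

Set 5.35 ln(C/269) = 2.35, so ln(C/269) = 2.35/5.35 = 0.43925.
Then C/269 = e^0.43925 = 1.55154, giving C = 269 × 1.55154 = 417.36 ppm.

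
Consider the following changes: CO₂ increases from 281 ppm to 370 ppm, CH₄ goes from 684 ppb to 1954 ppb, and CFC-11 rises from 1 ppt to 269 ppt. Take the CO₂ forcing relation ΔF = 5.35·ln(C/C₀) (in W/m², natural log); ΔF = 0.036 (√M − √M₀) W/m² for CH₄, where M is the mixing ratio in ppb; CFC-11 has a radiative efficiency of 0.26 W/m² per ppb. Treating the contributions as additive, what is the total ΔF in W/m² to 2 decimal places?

ΔF = 2.19 W/m²

CO₂: 5.35 × ln(370/281) = 5.35 × ln(1.31673) = 5.35 × 0.27515 = 1.4721 W/m².
CH₄: 0.036 × (√1954 − √684) = 0.036 × (44.2041 − 26.1534) = 0.036 × 18.0507 = 0.6498 W/m².
CFC-11: Δ = 269 − 1 = 268 ppt = 0.268 ppb; ΔF = 0.26 × 0.268 = 0.0697 W/m².
Total ΔF = 1.4721 + 0.6498 + 0.0697 = 2.1916 W/m².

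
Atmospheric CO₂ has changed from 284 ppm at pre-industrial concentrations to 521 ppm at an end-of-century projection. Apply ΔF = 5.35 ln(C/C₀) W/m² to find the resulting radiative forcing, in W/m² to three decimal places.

ΔF = 3.246 W/m²

CO₂: 5.35 × ln(521/284) = 5.35 × ln(1.83451) = 5.35 × 0.60678 = 3.2463 W/m².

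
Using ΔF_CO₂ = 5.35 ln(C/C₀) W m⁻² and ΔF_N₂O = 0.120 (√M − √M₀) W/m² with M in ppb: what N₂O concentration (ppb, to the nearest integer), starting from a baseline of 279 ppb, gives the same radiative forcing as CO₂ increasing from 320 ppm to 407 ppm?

M ≈ 752 ppb

CO₂ forcing: 5.35 × ln(407/320) = 5.35 × 0.240492 = 1.28663 W/m².
Set 0.120(√M − √279) = 1.28663: √M = 1.28663/0.120 + √279 = 10.7219 + 16.7033 = 27.4252.
M = (27.4252)² = 752.14 ppb.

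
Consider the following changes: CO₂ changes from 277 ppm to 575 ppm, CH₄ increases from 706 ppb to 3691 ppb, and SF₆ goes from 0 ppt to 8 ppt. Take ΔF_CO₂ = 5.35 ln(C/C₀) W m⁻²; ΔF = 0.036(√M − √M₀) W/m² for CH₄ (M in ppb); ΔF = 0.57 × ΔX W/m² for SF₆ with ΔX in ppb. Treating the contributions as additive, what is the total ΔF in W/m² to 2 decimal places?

CO₂: 5.35 × ln(575/277) = 5.35 × ln(2.07581) = 5.35 × 0.73035 = 3.9074 W/m².
CH₄: 0.036 × (√3691 − √706) = 0.036 × (60.7536 − 26.5707) = 0.036 × 34.1829 = 1.2306 W/m².
SF₆: Δ = 8 − 0 = 8 ppt = 0.008 ppb; ΔF = 0.57 × 0.008 = 0.0046 W/m².
Total ΔF = 3.9074 + 1.2306 + 0.0046 = 5.1426 W/m².

ΔF = 5.14 W/m²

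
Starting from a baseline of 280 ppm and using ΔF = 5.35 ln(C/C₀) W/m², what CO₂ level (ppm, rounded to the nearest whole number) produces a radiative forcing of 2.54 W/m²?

C ≈ 450 ppm

Set 5.35 ln(C/280) = 2.54, so ln(C/280) = 2.54/5.35 = 0.47477.
Then C/280 = e^0.47477 = 1.60764, giving C = 280 × 1.60764 = 450.14 ppm.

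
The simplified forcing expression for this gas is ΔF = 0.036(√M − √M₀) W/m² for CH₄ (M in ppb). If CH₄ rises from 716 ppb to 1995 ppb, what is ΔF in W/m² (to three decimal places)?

CH₄: 0.036 × (√1995 − √716) = 0.036 × (44.6654 − 26.7582) = 0.036 × 17.9072 = 0.6447 W/m².

ΔF = 0.645 W/m²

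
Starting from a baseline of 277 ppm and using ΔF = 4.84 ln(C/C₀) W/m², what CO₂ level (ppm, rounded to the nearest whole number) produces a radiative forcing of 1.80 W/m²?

C ≈ 402 ppm

Set 4.84 ln(C/277) = 1.80, so ln(C/277) = 1.80/4.84 = 0.37190.
Then C/277 = e^0.37190 = 1.45049, giving C = 277 × 1.45049 = 401.79 ppm.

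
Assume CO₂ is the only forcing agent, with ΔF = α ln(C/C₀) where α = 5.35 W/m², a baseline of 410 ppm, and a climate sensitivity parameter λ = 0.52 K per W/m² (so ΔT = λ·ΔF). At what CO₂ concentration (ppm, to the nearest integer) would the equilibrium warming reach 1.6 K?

Required forcing: ΔF = ΔT/λ = 1.6/0.52 = 3.0769 W/m².
Then ln(C/410) = ΔF/5.35 = 3.0769/5.35 = 0.57512.
So C = 410 × e^0.57512 = 410 × 1.77734 = 728.71 ppm.

C ≈ 729 ppm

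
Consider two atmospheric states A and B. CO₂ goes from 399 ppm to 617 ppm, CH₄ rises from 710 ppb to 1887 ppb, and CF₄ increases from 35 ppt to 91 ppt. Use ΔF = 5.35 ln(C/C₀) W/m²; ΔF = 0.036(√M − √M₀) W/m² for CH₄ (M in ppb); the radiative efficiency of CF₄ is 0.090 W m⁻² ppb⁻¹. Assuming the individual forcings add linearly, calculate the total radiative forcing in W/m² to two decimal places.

CO₂: 5.35 × ln(617/399) = 5.35 × ln(1.54637) = 5.35 × 0.43591 = 2.3321 W/m².
CH₄: 0.036 × (√1887 − √710) = 0.036 × (43.4396 − 26.6458) = 0.036 × 16.7938 = 0.6046 W/m².
CF₄: Δ = 91 − 35 = 56 ppt = 0.056 ppb; ΔF = 0.090 × 0.056 = 0.0050 W/m².
Total ΔF = 2.3321 + 0.6046 + 0.0050 = 2.9417 W/m².

ΔF = 2.94 W/m²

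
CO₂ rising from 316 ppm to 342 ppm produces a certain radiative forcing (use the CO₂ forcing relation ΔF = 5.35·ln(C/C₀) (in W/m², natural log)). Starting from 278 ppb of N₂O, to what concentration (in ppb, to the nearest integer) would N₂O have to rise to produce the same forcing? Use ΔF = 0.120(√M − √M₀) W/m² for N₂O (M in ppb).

M ≈ 408 ppb

CO₂ forcing: 5.35 × ln(342/316) = 5.35 × 0.079069 = 0.42302 W/m².
Set 0.120(√M − √278) = 0.42302: √M = 0.42302/0.120 + √278 = 3.5252 + 16.6733 = 20.1985.
M = (20.1985)² = 407.98 ppb.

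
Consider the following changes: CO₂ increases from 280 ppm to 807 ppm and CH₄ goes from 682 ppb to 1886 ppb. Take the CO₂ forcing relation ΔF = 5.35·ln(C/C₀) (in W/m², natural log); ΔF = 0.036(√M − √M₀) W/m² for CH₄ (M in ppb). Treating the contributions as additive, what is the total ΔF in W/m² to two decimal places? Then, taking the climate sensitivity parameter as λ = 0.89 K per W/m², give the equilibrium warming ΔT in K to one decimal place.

CO₂: 5.35 × ln(807/280) = 5.35 × ln(2.88214) = 5.35 × 1.05853 = 5.6631 W/m².
CH₄: 0.036 × (√1886 − √682) = 0.036 × (43.4281 − 26.1151) = 0.036 × 17.3130 = 0.6233 W/m².
Total ΔF = 5.6631 + 0.6233 = 6.2864 W/m².
ΔT = λ ΔF = 0.89 × 6.29 = 5.5981 K.

ΔF = 6.29 W/m²; ΔT = 5.6 K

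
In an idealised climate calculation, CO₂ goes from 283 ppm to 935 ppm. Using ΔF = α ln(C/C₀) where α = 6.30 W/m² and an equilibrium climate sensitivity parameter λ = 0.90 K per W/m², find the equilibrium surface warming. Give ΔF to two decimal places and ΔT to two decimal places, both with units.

CO₂: 6.30 × ln(935/283) = 6.30 × ln(3.30389) = 6.30 × 1.19510 = 7.5291 W/m².
ΔT = λ ΔF = 0.90 × 7.53 = 6.7770 K.

ΔF = 7.53 W/m²; ΔT = 6.78 K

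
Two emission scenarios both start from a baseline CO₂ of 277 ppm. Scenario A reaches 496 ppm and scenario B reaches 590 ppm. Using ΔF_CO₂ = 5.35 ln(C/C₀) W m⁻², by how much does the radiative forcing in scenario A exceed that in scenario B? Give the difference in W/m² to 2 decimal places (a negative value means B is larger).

ΔF_A − ΔF_B = -0.93 W/m²

ΔF_A = 5.35 ln(496/277) = 5.35 × 0.58256 = 3.1167 W/m².
ΔF_B = 5.35 ln(590/277) = 5.35 × 0.75611 = 4.0452 W/m².
Difference: 3.1167 − 4.0452 = -0.9285 W/m².
(Equivalently, ΔF_A − ΔF_B = 5.35 ln(496/590) = 5.35 × -0.17355 = -0.9285 W/m².)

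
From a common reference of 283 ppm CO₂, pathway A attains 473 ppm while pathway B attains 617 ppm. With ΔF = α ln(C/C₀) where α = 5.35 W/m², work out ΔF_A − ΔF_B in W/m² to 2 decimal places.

ΔF_A − ΔF_B = -1.42 W/m²

ΔF_A = 5.35 ln(473/283) = 5.35 × 0.51365 = 2.7480 W/m².
ΔF_B = 5.35 ln(617/283) = 5.35 × 0.77942 = 4.1699 W/m².
Difference: 2.7480 − 4.1699 = -1.4219 W/m².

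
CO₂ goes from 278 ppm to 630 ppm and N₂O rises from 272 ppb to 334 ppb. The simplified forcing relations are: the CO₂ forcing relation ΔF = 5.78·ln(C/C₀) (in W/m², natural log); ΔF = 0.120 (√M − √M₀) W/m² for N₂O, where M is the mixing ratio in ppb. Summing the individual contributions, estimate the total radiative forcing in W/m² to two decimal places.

CO₂: 5.78 × ln(630/278) = 5.78 × ln(2.26619) = 5.78 × 0.81810 = 4.7286 W/m².
N₂O: 0.120 × (√334 − √272) = 0.120 × (18.2757 − 16.4924) = 0.120 × 1.7833 = 0.2140 W/m².
Total ΔF = 4.7286 + 0.2140 = 4.9426 W/m².

ΔF = 4.94 W/m²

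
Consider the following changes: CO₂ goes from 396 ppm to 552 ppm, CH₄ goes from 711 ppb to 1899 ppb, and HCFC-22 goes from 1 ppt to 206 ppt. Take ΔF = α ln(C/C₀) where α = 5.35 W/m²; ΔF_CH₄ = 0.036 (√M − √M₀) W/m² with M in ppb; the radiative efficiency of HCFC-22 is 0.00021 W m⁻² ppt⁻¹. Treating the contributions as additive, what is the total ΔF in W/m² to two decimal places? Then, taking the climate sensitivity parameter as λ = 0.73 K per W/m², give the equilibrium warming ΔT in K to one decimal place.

ΔF = 2.43 W/m²; ΔT = 1.8 K

CO₂: 5.35 × ln(552/396) = 5.35 × ln(1.39394) = 5.35 × 0.33213 = 1.7769 W/m².
CH₄: 0.036 × (√1899 − √711) = 0.036 × (43.5775 − 26.6646) = 0.036 × 16.9129 = 0.6089 W/m².
HCFC-22: ΔF = 0.00021 × (206 − 1) = 0.00021 × 205 = 0.0431 W/m².
Total ΔF = 1.7769 + 0.6089 + 0.0431 = 2.4289 W/m².
ΔT = λ ΔF = 0.73 × 2.43 = 1.7739 K.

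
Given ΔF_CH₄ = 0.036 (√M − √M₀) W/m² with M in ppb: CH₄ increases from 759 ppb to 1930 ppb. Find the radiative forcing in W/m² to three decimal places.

ΔF = 0.590 W/m²

CH₄: 0.036 × (√1930 − √759) = 0.036 × (43.9318 − 27.5500) = 0.036 × 16.3818 = 0.5897 W/m².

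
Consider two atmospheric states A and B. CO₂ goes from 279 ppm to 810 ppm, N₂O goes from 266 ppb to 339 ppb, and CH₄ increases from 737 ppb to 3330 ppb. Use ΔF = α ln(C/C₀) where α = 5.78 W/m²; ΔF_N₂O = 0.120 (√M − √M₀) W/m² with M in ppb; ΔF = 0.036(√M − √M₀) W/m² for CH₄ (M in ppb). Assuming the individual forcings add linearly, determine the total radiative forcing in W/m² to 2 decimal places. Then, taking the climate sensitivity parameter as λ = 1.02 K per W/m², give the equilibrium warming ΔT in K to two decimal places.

CO₂: 5.78 × ln(810/279) = 5.78 × ln(2.90323) = 5.78 × 1.06582 = 6.1604 W/m².
N₂O: 0.120 × (√339 − √266) = 0.120 × (18.4120 − 16.3095) = 0.120 × 2.1025 = 0.2523 W/m².
CH₄: 0.036 × (√3330 − √737) = 0.036 × (57.7062 − 27.1477) = 0.036 × 30.5585 = 1.1001 W/m².
Total ΔF = 6.1604 + 0.2523 + 1.1001 = 7.5128 W/m².
ΔT = λ ΔF = 1.02 × 7.51 = 7.6602 K.

ΔF = 7.51 W/m²; ΔT = 7.66 K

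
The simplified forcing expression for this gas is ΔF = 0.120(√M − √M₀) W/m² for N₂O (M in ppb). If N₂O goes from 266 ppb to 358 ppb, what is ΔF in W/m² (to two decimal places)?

N₂O: 0.120 × (√358 − √266) = 0.120 × (18.9209 − 16.3095) = 0.120 × 2.6114 = 0.3134 W/m².

ΔF = 0.31 W/m²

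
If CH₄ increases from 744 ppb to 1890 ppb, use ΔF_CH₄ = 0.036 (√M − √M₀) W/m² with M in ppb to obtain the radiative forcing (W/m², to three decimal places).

ΔF = 0.583 W/m²

CH₄: 0.036 × (√1890 − √744) = 0.036 × (43.4741 − 27.2764) = 0.036 × 16.1977 = 0.5831 W/m².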